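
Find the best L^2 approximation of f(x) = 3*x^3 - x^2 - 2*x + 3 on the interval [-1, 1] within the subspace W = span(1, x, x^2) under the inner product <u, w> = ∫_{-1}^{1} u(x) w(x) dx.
g(x) = -x^2 - x/5 + 3

The best approximation g ∈ W is the orthogonal projection of f onto W. Writing g = a_0 + a_1 x + a_2 x^2, the coefficients solve the normal equations G · a = b where
  G_{ij} = <φ_i, φ_j> and b_i = <f, φ_i>, with φ_0 = 1, φ_1 = x, φ_2 = x^2.
G =
  [2, 0, 2/3]
  [0, 2/3, 0]
  [2/3, 0, 2/5],
b = (16/3, -2/15, 8/5).
Solving gives a_0 = 3, a_1 = -1/5, a_2 = -1, so
  g(x) = -x^2 - x/5 + 3.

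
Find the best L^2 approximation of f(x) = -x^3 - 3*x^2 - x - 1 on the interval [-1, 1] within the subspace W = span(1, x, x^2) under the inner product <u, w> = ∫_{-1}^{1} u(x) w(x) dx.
g(x) = -3*x^2 - 8*x/5 - 1

The best approximation g ∈ W is the orthogonal projection of f onto W. Writing g = a_0 + a_1 x + a_2 x^2, the coefficients solve the normal equations G · a = b where
  G_{ij} = <φ_i, φ_j> and b_i = <f, φ_i>, with φ_0 = 1, φ_1 = x, φ_2 = x^2.
G =
  [2, 0, 2/3]
  [0, 2/3, 0]
  [2/3, 0, 2/5],
b = (-4, -16/15, -28/15).
Solving gives a_0 = -1, a_1 = -8/5, a_2 = -3, so
  g(x) = -3*x^2 - 8*x/5 - 1.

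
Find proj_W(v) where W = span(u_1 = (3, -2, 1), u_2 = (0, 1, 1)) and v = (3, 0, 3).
proj_W(v) = (3, 0, 3)

Set up U = [u_1 | ... | u_2] ∈ R^(3×2). The projector onto W = col(U) is P = U (U^T U)^(-1) U^T.
Compute U^T U =
  [14, -1]
  [-1, 2],
and U^T v = (12, 3).
Solve U^T U · c = U^T v for the coefficients: c = (1, 2). The projection is proj_W(v) = U c.
Check: (v - proj_W(v)) · u_1 = 0  (should be 0).
Check: (v - proj_W(v)) · u_2 = 0  (should be 0).
Result: proj_W(v) = (3, 0, 3).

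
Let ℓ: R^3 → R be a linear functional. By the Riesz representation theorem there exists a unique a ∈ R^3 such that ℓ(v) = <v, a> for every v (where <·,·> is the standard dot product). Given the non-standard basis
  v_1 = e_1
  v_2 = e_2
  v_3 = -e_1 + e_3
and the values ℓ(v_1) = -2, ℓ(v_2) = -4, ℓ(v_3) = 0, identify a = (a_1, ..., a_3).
a = (-2, -4, -2)

Write a = (a_1, ..., a_3) in the standard basis. For each basis vector v_i, ℓ(v_i) = <v_i, a> is a linear equation in the a_j's. Collect the n equations into a matrix system V a = ℓ, where row i of V is v_i (expressed in the standard basis). Since V is invertible (lower-triangular with 1s on the diagonal, up to permutation), solve by back-substitution:
  V =
[[1, 0, 0],
 [0, 1, 0],
 [-1, 0, 1]]
  V a = (-2, -4, 0)
Solving gives a = (-2, -4, -2).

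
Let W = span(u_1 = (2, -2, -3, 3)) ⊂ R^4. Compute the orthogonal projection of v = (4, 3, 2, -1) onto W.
proj_W(v) = (-7/13, 7/13, 21/26, -21/26)

Set up U = [u_1 | ... | u_1] ∈ R^(4×1). The projector onto W = col(U) is P = U (U^T U)^(-1) U^T.
Compute U^T U =
  [26],
and U^T v = (-7).
Solve U^T U · c = U^T v for the coefficients: c = (-7/26). The projection is proj_W(v) = U c.
Check: (v - proj_W(v)) · u_1 = 0  (should be 0).
Result: proj_W(v) = (-7/13, 7/13, 21/26, -21/26).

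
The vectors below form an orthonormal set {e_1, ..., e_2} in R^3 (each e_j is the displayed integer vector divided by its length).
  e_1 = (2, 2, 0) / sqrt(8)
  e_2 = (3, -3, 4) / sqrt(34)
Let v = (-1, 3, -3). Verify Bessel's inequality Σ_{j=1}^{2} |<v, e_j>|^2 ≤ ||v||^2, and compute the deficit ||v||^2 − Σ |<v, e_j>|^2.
Σ |<v, e_j>|^2 = 322/17; ||v||^2 = 19; deficit = 1/17

Write each e_j = u_j / sqrt(<u_j, u_j>) where u_j is the displayed integer vector. Then <v, e_j> = <v, u_j> / sqrt(<u_j, u_j>), so |<v, e_j>|^2 = <v, u_j>^2 / <u_j, u_j>.
Coefficients: <v, e_1> = 4/sqrt(8), <v, e_2> = -24/sqrt(34).
Square and sum: Σ |<v, e_j>|^2 = 322/17.
Compute ||v||^2 = v·v = 19.
Deficit = 19 − 322/17 = 1/17 ≥ 0, confirming Bessel's inequality. (The deficit equals ||v − Σ <v,e_j> e_j||^2, the squared distance from v to span{e_j}.)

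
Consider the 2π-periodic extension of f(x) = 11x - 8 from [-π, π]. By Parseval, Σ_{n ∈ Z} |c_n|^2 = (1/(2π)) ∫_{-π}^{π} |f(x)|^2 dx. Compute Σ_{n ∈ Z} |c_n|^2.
Σ |c_n|^2 = 121π^2/3 + 64

Expand and integrate term by term over [-π, π]:
  ∫ (11x)^2 dx = 121·(2π^3/3); ∫ 2·11·(-8)·x dx = 0 (odd integrand); ∫ (-8)^2 dx = 64·2π.
So (1/(2π)) ∫_{-π}^{π} (11x - 8)^2 dx = 121π^2/3 + 64 = 121π^2/3 + 64.
Parseval ⇒ Σ |c_n|^2 = 121π^2/3 + 64.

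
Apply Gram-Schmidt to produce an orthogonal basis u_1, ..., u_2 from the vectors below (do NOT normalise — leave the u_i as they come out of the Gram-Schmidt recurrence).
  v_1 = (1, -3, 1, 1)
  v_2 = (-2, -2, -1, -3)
Orthogonal basis:
  u_1 = (1, -3, 1, 1)
  u_2 = (-2, -2, -1, -3)

Apply the Gram-Schmidt recurrence
  u_1 = v_1
  u_i = v_i − Σ_{j<i} ((v_i · u_j) / (u_j · u_j)) · u_j.

Step by step this gives:
  u_1 = (1, -3, 1, 1)
  u_2 = (-2, -2, -1, -3)

Orthogonality check:
  u_2 · u_1 = 0 (should be 0)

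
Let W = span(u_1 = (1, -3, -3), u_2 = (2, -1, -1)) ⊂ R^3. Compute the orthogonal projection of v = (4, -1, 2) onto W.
proj_W(v) = (4, 1/2, 1/2)

Set up U = [u_1 | ... | u_2] ∈ R^(3×2). The projector onto W = col(U) is P = U (U^T U)^(-1) U^T.
Compute U^T U =
  [19, 8]
  [8, 6],
and U^T v = (1, 7).
Solve U^T U · c = U^T v for the coefficients: c = (-1, 5/2). The projection is proj_W(v) = U c.
Check: (v - proj_W(v)) · u_1 = 0  (should be 0).
Check: (v - proj_W(v)) · u_2 = 0  (should be 0).
Result: proj_W(v) = (4, 1/2, 1/2).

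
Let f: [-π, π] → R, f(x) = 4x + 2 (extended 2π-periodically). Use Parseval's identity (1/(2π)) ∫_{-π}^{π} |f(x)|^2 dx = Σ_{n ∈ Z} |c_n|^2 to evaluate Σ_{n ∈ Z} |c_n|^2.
Σ |c_n|^2 = 16π^2/3 + 4

Expand and integrate term by term over [-π, π]:
  ∫ (4x)^2 dx = 16·(2π^3/3); ∫ 2·4·(2)·x dx = 0 (odd integrand); ∫ 2^2 dx = 4·2π.
So (1/(2π)) ∫_{-π}^{π} (4x + 2)^2 dx = 16π^2/3 + 4 = 16π^2/3 + 4.
Parseval ⇒ Σ |c_n|^2 = 16π^2/3 + 4.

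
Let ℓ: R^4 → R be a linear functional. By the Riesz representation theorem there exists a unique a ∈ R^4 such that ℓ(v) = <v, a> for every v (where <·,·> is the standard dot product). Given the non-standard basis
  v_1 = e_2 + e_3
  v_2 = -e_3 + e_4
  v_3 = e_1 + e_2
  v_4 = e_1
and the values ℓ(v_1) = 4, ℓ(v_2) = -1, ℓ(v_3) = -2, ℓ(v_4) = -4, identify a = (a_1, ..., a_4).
a = (-4, 2, 2, 1)

Write a = (a_1, ..., a_4) in the standard basis. For each basis vector v_i, ℓ(v_i) = <v_i, a> is a linear equation in the a_j's. Collect the n equations into a matrix system V a = ℓ, where row i of V is v_i (expressed in the standard basis). Since V is invertible (lower-triangular with 1s on the diagonal, up to permutation), solve by back-substitution:
  V =
[[0, 1, 1, 0],
 [0, 0, -1, 1],
 [1, 1, 0, 0],
 [1, 0, 0, 0]]
  V a = (4, -1, -2, -4)
Solving gives a = (-4, 2, 2, 1).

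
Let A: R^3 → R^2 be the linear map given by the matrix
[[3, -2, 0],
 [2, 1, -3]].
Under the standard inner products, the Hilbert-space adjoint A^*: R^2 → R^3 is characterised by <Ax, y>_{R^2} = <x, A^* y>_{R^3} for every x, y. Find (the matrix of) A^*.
A^* = A^T =
[[3, 2],
 [-2, 1],
 [0, -3]]

For real matrices with standard dot products, the defining identity <Ax, y> = <x, A^* y> gives (Ax)^T y = x^T (A^*) y, i.e. x^T A^T y = x^T (A^*) y. Since this holds for all x, y, we must have A^* = A^T. Therefore
A^* =
[[3, 2],
 [-2, 1],
 [0, -3]].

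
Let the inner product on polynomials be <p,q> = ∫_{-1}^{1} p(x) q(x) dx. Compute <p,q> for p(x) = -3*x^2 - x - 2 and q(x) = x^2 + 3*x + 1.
<p,q> = -158/15

Expand the product: p(x)·q(x) = -3*x^4 - 10*x^3 - 8*x^2 - 7*x - 2.
∫_{-1}^{1} of each monomial x^k gives [2/(k+1) if k even, 0 if k odd]. Integrating term-by-term (or equivalently evaluating the antiderivative F(x) = -3*x^5/5 - 5*x^4/2 - 8*x^3/3 - 7*x^2/2 - 2*x at the endpoints):
  F(1) − F(−1) = -169/15 − (-11/15) = -158/15.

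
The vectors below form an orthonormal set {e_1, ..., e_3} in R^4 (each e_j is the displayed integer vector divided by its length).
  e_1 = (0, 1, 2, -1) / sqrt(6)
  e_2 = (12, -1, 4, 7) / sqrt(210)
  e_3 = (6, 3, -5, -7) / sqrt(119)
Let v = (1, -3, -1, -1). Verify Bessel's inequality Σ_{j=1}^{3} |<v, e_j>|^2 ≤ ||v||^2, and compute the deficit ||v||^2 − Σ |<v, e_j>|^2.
Σ |<v, e_j>|^2 = 291/85; ||v||^2 = 12; deficit = 729/85

Write each e_j = u_j / sqrt(<u_j, u_j>) where u_j is the displayed integer vector. Then <v, e_j> = <v, u_j> / sqrt(<u_j, u_j>), so |<v, e_j>|^2 = <v, u_j>^2 / <u_j, u_j>.
Coefficients: <v, e_1> = -4/sqrt(6), <v, e_2> = 4/sqrt(210), <v, e_3> = 9/sqrt(119).
Square and sum: Σ |<v, e_j>|^2 = 291/85.
Compute ||v||^2 = v·v = 12.
Deficit = 12 − 291/85 = 729/85 ≥ 0, confirming Bessel's inequality. (The deficit equals ||v − Σ <v,e_j> e_j||^2, the squared distance from v to span{e_j}.)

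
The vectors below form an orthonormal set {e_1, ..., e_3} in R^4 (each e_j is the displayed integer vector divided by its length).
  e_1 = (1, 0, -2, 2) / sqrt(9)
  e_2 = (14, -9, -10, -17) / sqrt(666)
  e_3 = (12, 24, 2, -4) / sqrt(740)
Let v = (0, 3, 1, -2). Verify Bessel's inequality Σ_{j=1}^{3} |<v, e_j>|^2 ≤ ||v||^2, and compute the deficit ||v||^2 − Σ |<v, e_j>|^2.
Σ |<v, e_j>|^2 = 131/10; ||v||^2 = 14; deficit = 9/10

Write each e_j = u_j / sqrt(<u_j, u_j>) where u_j is the displayed integer vector. Then <v, e_j> = <v, u_j> / sqrt(<u_j, u_j>), so |<v, e_j>|^2 = <v, u_j>^2 / <u_j, u_j>.
Coefficients: <v, e_1> = -6/sqrt(9), <v, e_2> = -3/sqrt(666), <v, e_3> = 82/sqrt(740).
Square and sum: Σ |<v, e_j>|^2 = 131/10.
Compute ||v||^2 = v·v = 14.
Deficit = 14 − 131/10 = 9/10 ≥ 0, confirming Bessel's inequality. (The deficit equals ||v − Σ <v,e_j> e_j||^2, the squared distance from v to span{e_j}.)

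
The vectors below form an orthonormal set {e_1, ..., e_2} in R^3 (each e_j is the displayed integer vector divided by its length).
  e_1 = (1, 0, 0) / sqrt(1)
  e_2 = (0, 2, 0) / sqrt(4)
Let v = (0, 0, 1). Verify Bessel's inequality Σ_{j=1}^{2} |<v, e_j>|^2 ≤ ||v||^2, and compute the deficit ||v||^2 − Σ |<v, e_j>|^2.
Σ |<v, e_j>|^2 = 0; ||v||^2 = 1; deficit = 1

Write each e_j = u_j / sqrt(<u_j, u_j>) where u_j is the displayed integer vector. Then <v, e_j> = <v, u_j> / sqrt(<u_j, u_j>), so |<v, e_j>|^2 = <v, u_j>^2 / <u_j, u_j>.
Coefficients: <v, e_1> = 0/sqrt(1), <v, e_2> = 0/sqrt(4).
Square and sum: Σ |<v, e_j>|^2 = 0.
Compute ||v||^2 = v·v = 1.
Deficit = 1 − 0 = 1 ≥ 0, confirming Bessel's inequality. (The deficit equals ||v − Σ <v,e_j> e_j||^2, the squared distance from v to span{e_j}.)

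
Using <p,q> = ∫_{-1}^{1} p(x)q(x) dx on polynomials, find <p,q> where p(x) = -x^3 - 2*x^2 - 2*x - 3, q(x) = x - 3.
<p,q> = 304/15

Expand the product: p(x)·q(x) = -x^4 + x^3 + 4*x^2 + 3*x + 9.
∫_{-1}^{1} of each monomial x^k gives [2/(k+1) if k even, 0 if k odd]. Integrating term-by-term (or equivalently evaluating the antiderivative F(x) = -x^5/5 + x^4/4 + 4*x^3/3 + 3*x^2/2 + 9*x at the endpoints):
  F(1) − F(−1) = 713/60 − (-503/60) = 304/15.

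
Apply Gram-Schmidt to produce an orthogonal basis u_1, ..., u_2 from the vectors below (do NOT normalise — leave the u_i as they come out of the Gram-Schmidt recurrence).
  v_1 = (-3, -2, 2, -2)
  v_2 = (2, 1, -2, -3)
Orthogonal basis:
  u_1 = (-3, -2, 2, -2)
  u_2 = (8/7, 3/7, -10/7, -25/7)

Apply the Gram-Schmidt recurrence
  u_1 = v_1
  u_i = v_i − Σ_{j<i} ((v_i · u_j) / (u_j · u_j)) · u_j.

Step by step this gives:
  u_1 = (-3, -2, 2, -2)
  u_2 = (8/7, 3/7, -10/7, -25/7)

Orthogonality check:
  u_2 · u_1 = 0 (should be 0)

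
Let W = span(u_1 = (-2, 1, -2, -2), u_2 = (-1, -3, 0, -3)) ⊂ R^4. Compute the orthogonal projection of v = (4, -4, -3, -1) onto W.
proj_W(v) = (33/74, -310/111, 131/111, -227/222)

Set up U = [u_1 | ... | u_2] ∈ R^(4×2). The projector onto W = col(U) is P = U (U^T U)^(-1) U^T.
Compute U^T U =
  [13, 5]
  [5, 19],
and U^T v = (-4, 11).
Solve U^T U · c = U^T v for the coefficients: c = (-131/222, 163/222). The projection is proj_W(v) = U c.
Check: (v - proj_W(v)) · u_1 = 0  (should be 0).
Check: (v - proj_W(v)) · u_2 = 0  (should be 0).
Result: proj_W(v) = (33/74, -310/111, 131/111, -227/222).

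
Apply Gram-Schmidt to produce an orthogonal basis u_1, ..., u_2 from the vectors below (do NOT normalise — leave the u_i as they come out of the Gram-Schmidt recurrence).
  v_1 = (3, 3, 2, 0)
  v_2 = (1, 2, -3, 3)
Orthogonal basis:
  u_1 = (3, 3, 2, 0)
  u_2 = (13/22, 35/22, -36/11, 3)

Apply the Gram-Schmidt recurrence
  u_1 = v_1
  u_i = v_i − Σ_{j<i} ((v_i · u_j) / (u_j · u_j)) · u_j.

Step by step this gives:
  u_1 = (3, 3, 2, 0)
  u_2 = (13/22, 35/22, -36/11, 3)

Orthogonality check:
  u_2 · u_1 = 0 (should be 0)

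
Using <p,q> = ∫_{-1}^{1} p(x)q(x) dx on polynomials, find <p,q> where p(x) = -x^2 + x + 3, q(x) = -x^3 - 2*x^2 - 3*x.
<p,q> = -28/5

Expand the product: p(x)·q(x) = x^5 + x^4 - 2*x^3 - 9*x^2 - 9*x.
∫_{-1}^{1} of each monomial x^k gives [2/(k+1) if k even, 0 if k odd]. Integrating term-by-term (or equivalently evaluating the antiderivative F(x) = x^6/6 + x^5/5 - x^4/2 - 3*x^3 - 9*x^2/2 at the endpoints):
  F(1) − F(−1) = -229/30 − (-61/30) = -28/5.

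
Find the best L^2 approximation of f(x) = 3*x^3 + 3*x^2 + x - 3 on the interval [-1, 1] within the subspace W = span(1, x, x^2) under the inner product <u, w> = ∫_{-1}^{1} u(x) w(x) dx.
g(x) = 3*x^2 + 14*x/5 - 3

The best approximation g ∈ W is the orthogonal projection of f onto W. Writing g = a_0 + a_1 x + a_2 x^2, the coefficients solve the normal equations G · a = b where
  G_{ij} = <φ_i, φ_j> and b_i = <f, φ_i>, with φ_0 = 1, φ_1 = x, φ_2 = x^2.
G =
  [2, 0, 2/3]
  [0, 2/3, 0]
  [2/3, 0, 2/5],
b = (-4, 28/15, -4/5).
Solving gives a_0 = -3, a_1 = 14/5, a_2 = 3, so
  g(x) = 3*x^2 + 14*x/5 - 3.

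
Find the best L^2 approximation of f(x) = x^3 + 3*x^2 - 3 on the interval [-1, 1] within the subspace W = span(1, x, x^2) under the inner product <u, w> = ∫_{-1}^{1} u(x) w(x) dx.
g(x) = 3*x^2 + 3*x/5 - 3

The best approximation g ∈ W is the orthogonal projection of f onto W. Writing g = a_0 + a_1 x + a_2 x^2, the coefficients solve the normal equations G · a = b where
  G_{ij} = <φ_i, φ_j> and b_i = <f, φ_i>, with φ_0 = 1, φ_1 = x, φ_2 = x^2.
G =
  [2, 0, 2/3]
  [0, 2/3, 0]
  [2/3, 0, 2/5],
b = (-4, 2/5, -4/5).
Solving gives a_0 = -3, a_1 = 3/5, a_2 = 3, so
  g(x) = 3*x^2 + 3*x/5 - 3.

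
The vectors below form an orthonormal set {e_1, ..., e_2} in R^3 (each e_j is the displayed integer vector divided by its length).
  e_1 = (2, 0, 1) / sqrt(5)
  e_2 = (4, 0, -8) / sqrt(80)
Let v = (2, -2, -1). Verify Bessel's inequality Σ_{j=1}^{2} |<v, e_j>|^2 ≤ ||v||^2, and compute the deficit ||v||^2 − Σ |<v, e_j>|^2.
Σ |<v, e_j>|^2 = 5; ||v||^2 = 9; deficit = 4

Write each e_j = u_j / sqrt(<u_j, u_j>) where u_j is the displayed integer vector. Then <v, e_j> = <v, u_j> / sqrt(<u_j, u_j>), so |<v, e_j>|^2 = <v, u_j>^2 / <u_j, u_j>.
Coefficients: <v, e_1> = 3/sqrt(5), <v, e_2> = 16/sqrt(80).
Square and sum: Σ |<v, e_j>|^2 = 5.
Compute ||v||^2 = v·v = 9.
Deficit = 9 − 5 = 4 ≥ 0, confirming Bessel's inequality. (The deficit equals ||v − Σ <v,e_j> e_j||^2, the squared distance from v to span{e_j}.)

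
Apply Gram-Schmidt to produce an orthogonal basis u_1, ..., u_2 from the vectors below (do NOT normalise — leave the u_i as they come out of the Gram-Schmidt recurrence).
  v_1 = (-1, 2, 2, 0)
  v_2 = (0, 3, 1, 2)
Orthogonal basis:
  u_1 = (-1, 2, 2, 0)
  u_2 = (8/9, 11/9, -7/9, 2)

Apply the Gram-Schmidt recurrence
  u_1 = v_1
  u_i = v_i − Σ_{j<i} ((v_i · u_j) / (u_j · u_j)) · u_j.

Step by step this gives:
  u_1 = (-1, 2, 2, 0)
  u_2 = (8/9, 11/9, -7/9, 2)

Orthogonality check:
  u_2 · u_1 = 0 (should be 0)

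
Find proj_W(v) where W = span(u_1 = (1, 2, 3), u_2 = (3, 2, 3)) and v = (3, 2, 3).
proj_W(v) = (3, 2, 3)

Set up U = [u_1 | ... | u_2] ∈ R^(3×2). The projector onto W = col(U) is P = U (U^T U)^(-1) U^T.
Compute U^T U =
  [14, 16]
  [16, 22],
and U^T v = (16, 22).
Solve U^T U · c = U^T v for the coefficients: c = (0, 1). The projection is proj_W(v) = U c.
Check: (v - proj_W(v)) · u_1 = 0  (should be 0).
Check: (v - proj_W(v)) · u_2 = 0  (should be 0).
Result: proj_W(v) = (3, 2, 3).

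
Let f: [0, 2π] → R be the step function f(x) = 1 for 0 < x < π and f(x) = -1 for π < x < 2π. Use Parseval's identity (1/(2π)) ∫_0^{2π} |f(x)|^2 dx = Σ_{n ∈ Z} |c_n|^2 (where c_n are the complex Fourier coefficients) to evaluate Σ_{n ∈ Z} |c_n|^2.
Σ |c_n|^2 = 1

Parseval equates the L^2 energy of f (normalised by 1/(2π)) with the ℓ^2 sum of its Fourier coefficients: (1/(2π)) ∫_0^{2π} |f|^2 = Σ |c_n|^2.
Compute the left side: (1/(2π)) [∫_0^π 1^2 dx + ∫_π^{2π} (-1)^2 dx] = (1/(2π)) · (1π + 1π) = (1 + 1)/2 = 1.
So Σ_{n ∈ Z} |c_n|^2 = 1.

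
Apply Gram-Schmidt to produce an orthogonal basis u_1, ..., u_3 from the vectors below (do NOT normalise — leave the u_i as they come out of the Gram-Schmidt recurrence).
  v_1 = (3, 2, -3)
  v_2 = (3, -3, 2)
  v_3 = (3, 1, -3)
Orthogonal basis:
  u_1 = (3, 2, -3)
  u_2 = (75/22, -30/11, 35/22)
  u_3 = (-3/19, -9/19, -9/19)

Apply the Gram-Schmidt recurrence
  u_1 = v_1
  u_i = v_i − Σ_{j<i} ((v_i · u_j) / (u_j · u_j)) · u_j.

Step by step this gives:
  u_1 = (3, 2, -3)
  u_2 = (75/22, -30/11, 35/22)
  u_3 = (-3/19, -9/19, -9/19)

Orthogonality check:
  u_2 · u_1 = 0 (should be 0)
  u_3 · u_1 = 0 (should be 0)
  u_3 · u_2 = 0 (should be 0)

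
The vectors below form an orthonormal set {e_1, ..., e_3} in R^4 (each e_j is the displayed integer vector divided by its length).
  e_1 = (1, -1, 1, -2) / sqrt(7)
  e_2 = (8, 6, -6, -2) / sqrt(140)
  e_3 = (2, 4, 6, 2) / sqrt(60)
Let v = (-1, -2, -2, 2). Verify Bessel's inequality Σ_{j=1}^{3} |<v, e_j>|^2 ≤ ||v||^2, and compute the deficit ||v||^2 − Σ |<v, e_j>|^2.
Σ |<v, e_j>|^2 = 10; ||v||^2 = 13; deficit = 3

Write each e_j = u_j / sqrt(<u_j, u_j>) where u_j is the displayed integer vector. Then <v, e_j> = <v, u_j> / sqrt(<u_j, u_j>), so |<v, e_j>|^2 = <v, u_j>^2 / <u_j, u_j>.
Coefficients: <v, e_1> = -5/sqrt(7), <v, e_2> = -12/sqrt(140), <v, e_3> = -18/sqrt(60).
Square and sum: Σ |<v, e_j>|^2 = 10.
Compute ||v||^2 = v·v = 13.
Deficit = 13 − 10 = 3 ≥ 0, confirming Bessel's inequality. (The deficit equals ||v − Σ <v,e_j> e_j||^2, the squared distance from v to span{e_j}.)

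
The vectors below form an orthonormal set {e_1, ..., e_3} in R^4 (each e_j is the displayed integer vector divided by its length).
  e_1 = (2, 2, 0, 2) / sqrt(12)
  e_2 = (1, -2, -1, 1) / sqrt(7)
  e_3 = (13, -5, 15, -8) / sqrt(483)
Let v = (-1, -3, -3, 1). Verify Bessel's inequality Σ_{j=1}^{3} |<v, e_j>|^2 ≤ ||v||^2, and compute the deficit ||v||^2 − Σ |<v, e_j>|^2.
Σ |<v, e_j>|^2 = 459/23; ||v||^2 = 20; deficit = 1/23

Write each e_j = u_j / sqrt(<u_j, u_j>) where u_j is the displayed integer vector. Then <v, e_j> = <v, u_j> / sqrt(<u_j, u_j>), so |<v, e_j>|^2 = <v, u_j>^2 / <u_j, u_j>.
Coefficients: <v, e_1> = -6/sqrt(12), <v, e_2> = 9/sqrt(7), <v, e_3> = -51/sqrt(483).
Square and sum: Σ |<v, e_j>|^2 = 459/23.
Compute ||v||^2 = v·v = 20.
Deficit = 20 − 459/23 = 1/23 ≥ 0, confirming Bessel's inequality. (The deficit equals ||v − Σ <v,e_j> e_j||^2, the squared distance from v to span{e_j}.)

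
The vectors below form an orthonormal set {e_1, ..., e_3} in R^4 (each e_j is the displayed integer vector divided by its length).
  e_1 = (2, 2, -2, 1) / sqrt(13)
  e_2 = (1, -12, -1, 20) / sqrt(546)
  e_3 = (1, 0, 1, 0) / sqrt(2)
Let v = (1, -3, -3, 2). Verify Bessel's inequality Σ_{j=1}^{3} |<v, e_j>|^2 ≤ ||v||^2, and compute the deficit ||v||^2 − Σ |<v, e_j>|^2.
Σ |<v, e_j>|^2 = 314/21; ||v||^2 = 23; deficit = 169/21

Write each e_j = u_j / sqrt(<u_j, u_j>) where u_j is the displayed integer vector. Then <v, e_j> = <v, u_j> / sqrt(<u_j, u_j>), so |<v, e_j>|^2 = <v, u_j>^2 / <u_j, u_j>.
Coefficients: <v, e_1> = 4/sqrt(13), <v, e_2> = 80/sqrt(546), <v, e_3> = -2/sqrt(2).
Square and sum: Σ |<v, e_j>|^2 = 314/21.
Compute ||v||^2 = v·v = 23.
Deficit = 23 − 314/21 = 169/21 ≥ 0, confirming Bessel's inequality. (The deficit equals ||v − Σ <v,e_j> e_j||^2, the squared distance from v to span{e_j}.)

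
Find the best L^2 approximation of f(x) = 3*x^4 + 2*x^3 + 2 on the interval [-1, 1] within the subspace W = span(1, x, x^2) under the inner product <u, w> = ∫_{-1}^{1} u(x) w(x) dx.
g(x) = 18*x^2/7 + 6*x/5 + 61/35

The best approximation g ∈ W is the orthogonal projection of f onto W. Writing g = a_0 + a_1 x + a_2 x^2, the coefficients solve the normal equations G · a = b where
  G_{ij} = <φ_i, φ_j> and b_i = <f, φ_i>, with φ_0 = 1, φ_1 = x, φ_2 = x^2.
G =
  [2, 0, 2/3]
  [0, 2/3, 0]
  [2/3, 0, 2/5],
b = (26/5, 4/5, 46/21).
Solving gives a_0 = 61/35, a_1 = 6/5, a_2 = 18/7, so
  g(x) = 18*x^2/7 + 6*x/5 + 61/35.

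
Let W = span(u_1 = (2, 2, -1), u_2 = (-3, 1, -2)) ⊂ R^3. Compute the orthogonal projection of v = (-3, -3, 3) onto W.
proj_W(v) = (-165/61, -225/61, 135/61)

Set up U = [u_1 | ... | u_2] ∈ R^(3×2). The projector onto W = col(U) is P = U (U^T U)^(-1) U^T.
Compute U^T U =
  [9, -2]
  [-2, 14],
and U^T v = (-15, 0).
Solve U^T U · c = U^T v for the coefficients: c = (-105/61, -15/61). The projection is proj_W(v) = U c.
Check: (v - proj_W(v)) · u_1 = 0  (should be 0).
Check: (v - proj_W(v)) · u_2 = 0  (should be 0).
Result: proj_W(v) = (-165/61, -225/61, 135/61).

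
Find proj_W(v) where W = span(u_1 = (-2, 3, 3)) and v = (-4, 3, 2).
proj_W(v) = (-23/11, 69/22, 69/22)

Set up U = [u_1 | ... | u_1] ∈ R^(3×1). The projector onto W = col(U) is P = U (U^T U)^(-1) U^T.
Compute U^T U =
  [22],
and U^T v = (23).
Solve U^T U · c = U^T v for the coefficients: c = (23/22). The projection is proj_W(v) = U c.
Check: (v - proj_W(v)) · u_1 = 0  (should be 0).
Result: proj_W(v) = (-23/11, 69/22, 69/22).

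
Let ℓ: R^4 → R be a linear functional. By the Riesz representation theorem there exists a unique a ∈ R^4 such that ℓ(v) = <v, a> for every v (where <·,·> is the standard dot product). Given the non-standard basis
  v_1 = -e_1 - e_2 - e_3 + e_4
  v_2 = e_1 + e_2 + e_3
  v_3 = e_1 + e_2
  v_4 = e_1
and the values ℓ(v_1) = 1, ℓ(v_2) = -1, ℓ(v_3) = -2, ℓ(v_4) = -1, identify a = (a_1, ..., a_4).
a = (-1, -1, 1, 0)

Write a = (a_1, ..., a_4) in the standard basis. For each basis vector v_i, ℓ(v_i) = <v_i, a> is a linear equation in the a_j's. Collect the n equations into a matrix system V a = ℓ, where row i of V is v_i (expressed in the standard basis). Since V is invertible (lower-triangular with 1s on the diagonal, up to permutation), solve by back-substitution:
  V =
[[-1, -1, -1, 1],
 [1, 1, 1, 0],
 [1, 1, 0, 0],
 [1, 0, 0, 0]]
  V a = (1, -1, -2, -1)
Solving gives a = (-1, -1, 1, 0).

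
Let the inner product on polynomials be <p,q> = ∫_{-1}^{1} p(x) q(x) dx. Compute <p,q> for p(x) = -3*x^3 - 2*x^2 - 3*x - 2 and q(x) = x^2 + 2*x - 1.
<p,q> = -16/5

Expand the product: p(x)·q(x) = -3*x^5 - 8*x^4 - 4*x^3 - 6*x^2 - x + 2.
∫_{-1}^{1} of each monomial x^k gives [2/(k+1) if k even, 0 if k odd]. Integrating term-by-term (or equivalently evaluating the antiderivative F(x) = -x^6/2 - 8*x^5/5 - x^4 - 2*x^3 - x^2/2 + 2*x at the endpoints):
  F(1) − F(−1) = -18/5 − (-2/5) = -16/5.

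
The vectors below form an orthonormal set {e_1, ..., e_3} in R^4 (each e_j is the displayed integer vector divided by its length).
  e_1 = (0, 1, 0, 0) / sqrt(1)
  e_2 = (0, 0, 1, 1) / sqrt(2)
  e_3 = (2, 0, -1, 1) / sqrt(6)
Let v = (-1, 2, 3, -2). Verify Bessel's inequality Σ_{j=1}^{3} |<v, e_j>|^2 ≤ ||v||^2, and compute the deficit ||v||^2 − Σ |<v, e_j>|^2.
Σ |<v, e_j>|^2 = 38/3; ||v||^2 = 18; deficit = 16/3

Write each e_j = u_j / sqrt(<u_j, u_j>) where u_j is the displayed integer vector. Then <v, e_j> = <v, u_j> / sqrt(<u_j, u_j>), so |<v, e_j>|^2 = <v, u_j>^2 / <u_j, u_j>.
Coefficients: <v, e_1> = 2/sqrt(1), <v, e_2> = 1/sqrt(2), <v, e_3> = -7/sqrt(6).
Square and sum: Σ |<v, e_j>|^2 = 38/3.
Compute ||v||^2 = v·v = 18.
Deficit = 18 − 38/3 = 16/3 ≥ 0, confirming Bessel's inequality. (The deficit equals ||v − Σ <v,e_j> e_j||^2, the squared distance from v to span{e_j}.)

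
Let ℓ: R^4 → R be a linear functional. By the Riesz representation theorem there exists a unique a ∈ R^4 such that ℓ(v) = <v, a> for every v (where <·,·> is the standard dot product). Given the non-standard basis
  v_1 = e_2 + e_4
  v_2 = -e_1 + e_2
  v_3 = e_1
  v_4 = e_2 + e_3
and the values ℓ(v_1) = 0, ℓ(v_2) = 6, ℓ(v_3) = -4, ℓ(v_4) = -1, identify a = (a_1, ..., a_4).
a = (-4, 2, -3, -2)

Write a = (a_1, ..., a_4) in the standard basis. For each basis vector v_i, ℓ(v_i) = <v_i, a> is a linear equation in the a_j's. Collect the n equations into a matrix system V a = ℓ, where row i of V is v_i (expressed in the standard basis). Since V is invertible (lower-triangular with 1s on the diagonal, up to permutation), solve by back-substitution:
  V =
[[0, 1, 0, 1],
 [-1, 1, 0, 0],
 [1, 0, 0, 0],
 [0, 1, 1, 0]]
  V a = (0, 6, -4, -1)
Solving gives a = (-4, 2, -3, -2).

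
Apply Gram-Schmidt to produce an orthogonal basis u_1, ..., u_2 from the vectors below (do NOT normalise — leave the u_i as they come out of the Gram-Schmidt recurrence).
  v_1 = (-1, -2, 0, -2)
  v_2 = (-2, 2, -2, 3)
Orthogonal basis:
  u_1 = (-1, -2, 0, -2)
  u_2 = (-26/9, 2/9, -2, 11/9)

Apply the Gram-Schmidt recurrence
  u_1 = v_1
  u_i = v_i − Σ_{j<i} ((v_i · u_j) / (u_j · u_j)) · u_j.

Step by step this gives:
  u_1 = (-1, -2, 0, -2)
  u_2 = (-26/9, 2/9, -2, 11/9)

Orthogonality check:
  u_2 · u_1 = 0 (should be 0)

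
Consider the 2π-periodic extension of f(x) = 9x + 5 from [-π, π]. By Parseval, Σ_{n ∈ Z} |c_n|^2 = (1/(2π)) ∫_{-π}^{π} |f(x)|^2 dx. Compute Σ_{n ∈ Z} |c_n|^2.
Σ |c_n|^2 = 27π^2 + 25

Expand and integrate term by term over [-π, π]:
  ∫ (9x)^2 dx = 81·(2π^3/3); ∫ 2·9·(5)·x dx = 0 (odd integrand); ∫ 5^2 dx = 25·2π.
So (1/(2π)) ∫_{-π}^{π} (9x + 5)^2 dx = 81π^2/3 + 25 = 27π^2 + 25.
Parseval ⇒ Σ |c_n|^2 = 27π^2 + 25.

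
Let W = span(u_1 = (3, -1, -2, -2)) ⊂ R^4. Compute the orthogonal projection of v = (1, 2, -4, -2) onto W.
proj_W(v) = (13/6, -13/18, -13/9, -13/9)

Set up U = [u_1 | ... | u_1] ∈ R^(4×1). The projector onto W = col(U) is P = U (U^T U)^(-1) U^T.
Compute U^T U =
  [18],
and U^T v = (13).
Solve U^T U · c = U^T v for the coefficients: c = (13/18). The projection is proj_W(v) = U c.
Check: (v - proj_W(v)) · u_1 = 0  (should be 0).
Result: proj_W(v) = (13/6, -13/18, -13/9, -13/9).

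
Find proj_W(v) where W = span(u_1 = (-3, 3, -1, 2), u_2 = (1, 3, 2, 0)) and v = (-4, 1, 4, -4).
proj_W(v) = (107/306, 163/102, 142/153, 14/153)

Set up U = [u_1 | ... | u_2] ∈ R^(4×2). The projector onto W = col(U) is P = U (U^T U)^(-1) U^T.
Compute U^T U =
  [23, 4]
  [4, 14],
and U^T v = (3, 7).
Solve U^T U · c = U^T v for the coefficients: c = (7/153, 149/306). The projection is proj_W(v) = U c.
Check: (v - proj_W(v)) · u_1 = 0  (should be 0).
Check: (v - proj_W(v)) · u_2 = 0  (should be 0).
Result: proj_W(v) = (107/306, 163/102, 142/153, 14/153).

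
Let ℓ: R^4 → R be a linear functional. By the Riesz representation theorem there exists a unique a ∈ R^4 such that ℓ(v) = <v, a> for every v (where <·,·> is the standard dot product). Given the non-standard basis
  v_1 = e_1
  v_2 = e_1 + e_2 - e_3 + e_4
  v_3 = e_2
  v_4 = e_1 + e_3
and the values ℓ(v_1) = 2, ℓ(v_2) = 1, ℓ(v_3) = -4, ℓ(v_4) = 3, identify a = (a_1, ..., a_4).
a = (2, -4, 1, 4)

Write a = (a_1, ..., a_4) in the standard basis. For each basis vector v_i, ℓ(v_i) = <v_i, a> is a linear equation in the a_j's. Collect the n equations into a matrix system V a = ℓ, where row i of V is v_i (expressed in the standard basis). Since V is invertible (lower-triangular with 1s on the diagonal, up to permutation), solve by back-substitution:
  V =
[[1, 0, 0, 0],
 [1, 1, -1, 1],
 [0, 1, 0, 0],
 [1, 0, 1, 0]]
  V a = (2, 1, -4, 3)
Solving gives a = (2, -4, 1, 4).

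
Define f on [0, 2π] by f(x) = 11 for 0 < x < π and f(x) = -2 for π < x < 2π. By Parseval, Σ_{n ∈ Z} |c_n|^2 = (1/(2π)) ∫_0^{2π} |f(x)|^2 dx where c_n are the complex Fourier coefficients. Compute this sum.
Σ |c_n|^2 = 125/2

Parseval equates the L^2 energy of f (normalised by 1/(2π)) with the ℓ^2 sum of its Fourier coefficients: (1/(2π)) ∫_0^{2π} |f|^2 = Σ |c_n|^2.
Compute the left side: (1/(2π)) [∫_0^π 11^2 dx + ∫_π^{2π} (-2)^2 dx] = (1/(2π)) · (121π + 4π) = (121 + 4)/2 = 125/2.
So Σ_{n ∈ Z} |c_n|^2 = 125/2.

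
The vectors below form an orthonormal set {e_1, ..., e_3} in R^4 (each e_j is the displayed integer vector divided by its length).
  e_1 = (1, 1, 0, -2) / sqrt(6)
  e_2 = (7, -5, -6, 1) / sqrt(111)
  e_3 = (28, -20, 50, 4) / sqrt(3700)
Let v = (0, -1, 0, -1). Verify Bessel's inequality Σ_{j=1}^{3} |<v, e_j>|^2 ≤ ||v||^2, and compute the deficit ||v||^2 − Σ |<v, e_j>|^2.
Σ |<v, e_j>|^2 = 19/50; ||v||^2 = 2; deficit = 81/50

Write each e_j = u_j / sqrt(<u_j, u_j>) where u_j is the displayed integer vector. Then <v, e_j> = <v, u_j> / sqrt(<u_j, u_j>), so |<v, e_j>|^2 = <v, u_j>^2 / <u_j, u_j>.
Coefficients: <v, e_1> = 1/sqrt(6), <v, e_2> = 4/sqrt(111), <v, e_3> = 16/sqrt(3700).
Square and sum: Σ |<v, e_j>|^2 = 19/50.
Compute ||v||^2 = v·v = 2.
Deficit = 2 − 19/50 = 81/50 ≥ 0, confirming Bessel's inequality. (The deficit equals ||v − Σ <v,e_j> e_j||^2, the squared distance from v to span{e_j}.)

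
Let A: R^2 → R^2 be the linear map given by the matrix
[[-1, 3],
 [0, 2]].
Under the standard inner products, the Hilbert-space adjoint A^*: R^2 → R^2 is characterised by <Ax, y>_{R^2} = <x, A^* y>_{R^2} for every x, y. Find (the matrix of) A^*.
A^* = A^T =
[[-1, 0],
 [3, 2]]

For real matrices with standard dot products, the defining identity <Ax, y> = <x, A^* y> gives (Ax)^T y = x^T (A^*) y, i.e. x^T A^T y = x^T (A^*) y. Since this holds for all x, y, we must have A^* = A^T. Therefore
A^* =
[[-1, 0],
 [3, 2]].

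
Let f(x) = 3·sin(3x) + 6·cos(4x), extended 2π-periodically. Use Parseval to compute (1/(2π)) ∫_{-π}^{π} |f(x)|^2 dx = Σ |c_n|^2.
Σ |c_n|^2 = 45/2

Expand |f|^2 and use orthogonality of {sin(nx), cos(mx)} on [-π, π]:
  ∫_{-π}^{π} sin(nx)^2 dx = π, ∫ cos(mx)^2 dx = π, and cross terms integrate to 0.
So ∫_{-π}^{π} f(x)^2 dx = 3^2 · π + 6^2 · π = (9 + 36)π.
Divide by 2π: (9 + 36)/2 = 45/2.
By Parseval, this equals Σ |c_n|^2.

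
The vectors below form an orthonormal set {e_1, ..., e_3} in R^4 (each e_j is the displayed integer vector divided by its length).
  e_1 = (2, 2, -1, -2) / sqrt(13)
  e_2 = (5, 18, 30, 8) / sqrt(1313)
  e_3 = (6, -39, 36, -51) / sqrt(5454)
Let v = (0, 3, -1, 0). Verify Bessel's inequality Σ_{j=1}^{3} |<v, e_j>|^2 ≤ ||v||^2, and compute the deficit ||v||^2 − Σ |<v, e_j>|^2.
Σ |<v, e_j>|^2 = 17/2; ||v||^2 = 10; deficit = 3/2

Write each e_j = u_j / sqrt(<u_j, u_j>) where u_j is the displayed integer vector. Then <v, e_j> = <v, u_j> / sqrt(<u_j, u_j>), so |<v, e_j>|^2 = <v, u_j>^2 / <u_j, u_j>.
Coefficients: <v, e_1> = 7/sqrt(13), <v, e_2> = 24/sqrt(1313), <v, e_3> = -153/sqrt(5454).
Square and sum: Σ |<v, e_j>|^2 = 17/2.
Compute ||v||^2 = v·v = 10.
Deficit = 10 − 17/2 = 3/2 ≥ 0, confirming Bessel's inequality. (The deficit equals ||v − Σ <v,e_j> e_j||^2, the squared distance from v to span{e_j}.)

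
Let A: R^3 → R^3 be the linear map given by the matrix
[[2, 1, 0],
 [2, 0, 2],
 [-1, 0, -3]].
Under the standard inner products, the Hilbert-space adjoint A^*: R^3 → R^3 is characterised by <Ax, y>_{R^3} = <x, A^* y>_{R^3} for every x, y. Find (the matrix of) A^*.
A^* = A^T =
[[2, 2, -1],
 [1, 0, 0],
 [0, 2, -3]]

For real matrices with standard dot products, the defining identity <Ax, y> = <x, A^* y> gives (Ax)^T y = x^T (A^*) y, i.e. x^T A^T y = x^T (A^*) y. Since this holds for all x, y, we must have A^* = A^T. Therefore
A^* =
[[2, 2, -1],
 [1, 0, 0],
 [0, 2, -3]].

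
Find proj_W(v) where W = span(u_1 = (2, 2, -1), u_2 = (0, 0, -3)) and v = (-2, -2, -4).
proj_W(v) = (-2, -2, -4)

Set up U = [u_1 | ... | u_2] ∈ R^(3×2). The projector onto W = col(U) is P = U (U^T U)^(-1) U^T.
Compute U^T U =
  [9, 3]
  [3, 9],
and U^T v = (-4, 12).
Solve U^T U · c = U^T v for the coefficients: c = (-1, 5/3). The projection is proj_W(v) = U c.
Check: (v - proj_W(v)) · u_1 = 0  (should be 0).
Check: (v - proj_W(v)) · u_2 = 0  (should be 0).
Result: proj_W(v) = (-2, -2, -4).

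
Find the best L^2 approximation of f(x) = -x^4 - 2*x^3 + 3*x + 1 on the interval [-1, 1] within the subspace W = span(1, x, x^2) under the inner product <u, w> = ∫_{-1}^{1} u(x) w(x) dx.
g(x) = -6*x^2/7 + 9*x/5 + 38/35

The best approximation g ∈ W is the orthogonal projection of f onto W. Writing g = a_0 + a_1 x + a_2 x^2, the coefficients solve the normal equations G · a = b where
  G_{ij} = <φ_i, φ_j> and b_i = <f, φ_i>, with φ_0 = 1, φ_1 = x, φ_2 = x^2.
G =
  [2, 0, 2/3]
  [0, 2/3, 0]
  [2/3, 0, 2/5],
b = (8/5, 6/5, 8/21).
Solving gives a_0 = 38/35, a_1 = 9/5, a_2 = -6/7, so
  g(x) = -6*x^2/7 + 9*x/5 + 38/35.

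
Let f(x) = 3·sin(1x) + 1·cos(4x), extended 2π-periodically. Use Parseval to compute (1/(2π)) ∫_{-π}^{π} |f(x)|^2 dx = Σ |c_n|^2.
Σ |c_n|^2 = 5

Expand |f|^2 and use orthogonality of {sin(nx), cos(mx)} on [-π, π]:
  ∫_{-π}^{π} sin(nx)^2 dx = π, ∫ cos(mx)^2 dx = π, and cross terms integrate to 0.
So ∫_{-π}^{π} f(x)^2 dx = 3^2 · π + 1^2 · π = (9 + 1)π.
Divide by 2π: (9 + 1)/2 = 5.
By Parseval, this equals Σ |c_n|^2.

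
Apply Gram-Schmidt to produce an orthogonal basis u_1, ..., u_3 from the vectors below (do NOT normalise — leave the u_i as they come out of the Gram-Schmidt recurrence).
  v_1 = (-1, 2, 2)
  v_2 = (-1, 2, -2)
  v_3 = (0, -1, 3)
Orthogonal basis:
  u_1 = (-1, 2, 2)
  u_2 = (-8/9, 16/9, -20/9)
  u_3 = (-2/5, -1/5, 0)

Apply the Gram-Schmidt recurrence
  u_1 = v_1
  u_i = v_i − Σ_{j<i} ((v_i · u_j) / (u_j · u_j)) · u_j.

Step by step this gives:
  u_1 = (-1, 2, 2)
  u_2 = (-8/9, 16/9, -20/9)
  u_3 = (-2/5, -1/5, 0)

Orthogonality check:
  u_2 · u_1 = 0 (should be 0)
  u_3 · u_1 = 0 (should be 0)
  u_3 · u_2 = 0 (should be 0)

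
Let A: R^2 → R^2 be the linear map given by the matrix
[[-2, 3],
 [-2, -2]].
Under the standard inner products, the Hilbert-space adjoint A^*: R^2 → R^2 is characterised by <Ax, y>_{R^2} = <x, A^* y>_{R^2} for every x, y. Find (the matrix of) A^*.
A^* = A^T =
[[-2, -2],
 [3, -2]]

For real matrices with standard dot products, the defining identity <Ax, y> = <x, A^* y> gives (Ax)^T y = x^T (A^*) y, i.e. x^T A^T y = x^T (A^*) y. Since this holds for all x, y, we must have A^* = A^T. Therefore
A^* =
[[-2, -2],
 [3, -2]].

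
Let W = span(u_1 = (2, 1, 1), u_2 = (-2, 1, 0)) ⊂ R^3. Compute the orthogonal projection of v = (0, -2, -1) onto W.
proj_W(v) = (0, -2, -1)

Set up U = [u_1 | ... | u_2] ∈ R^(3×2). The projector onto W = col(U) is P = U (U^T U)^(-1) U^T.
Compute U^T U =
  [6, -3]
  [-3, 5],
and U^T v = (-3, -2).
Solve U^T U · c = U^T v for the coefficients: c = (-1, -1). The projection is proj_W(v) = U c.
Check: (v - proj_W(v)) · u_1 = 0  (should be 0).
Check: (v - proj_W(v)) · u_2 = 0  (should be 0).
Result: proj_W(v) = (0, -2, -1).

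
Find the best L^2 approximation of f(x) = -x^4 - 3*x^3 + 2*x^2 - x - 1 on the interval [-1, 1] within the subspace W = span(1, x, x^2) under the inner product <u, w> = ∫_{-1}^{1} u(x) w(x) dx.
g(x) = 8*x^2/7 - 14*x/5 - 32/35

The best approximation g ∈ W is the orthogonal projection of f onto W. Writing g = a_0 + a_1 x + a_2 x^2, the coefficients solve the normal equations G · a = b where
  G_{ij} = <φ_i, φ_j> and b_i = <f, φ_i>, with φ_0 = 1, φ_1 = x, φ_2 = x^2.
G =
  [2, 0, 2/3]
  [0, 2/3, 0]
  [2/3, 0, 2/5],
b = (-16/15, -28/15, -16/105).
Solving gives a_0 = -32/35, a_1 = -14/5, a_2 = 8/7, so
  g(x) = 8*x^2/7 - 14*x/5 - 32/35.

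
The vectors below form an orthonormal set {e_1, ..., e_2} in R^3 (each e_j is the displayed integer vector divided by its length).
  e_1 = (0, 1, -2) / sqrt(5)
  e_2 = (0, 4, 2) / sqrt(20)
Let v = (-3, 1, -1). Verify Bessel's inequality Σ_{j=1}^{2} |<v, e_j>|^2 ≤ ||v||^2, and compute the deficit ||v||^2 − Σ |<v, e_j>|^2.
Σ |<v, e_j>|^2 = 2; ||v||^2 = 11; deficit = 9

Write each e_j = u_j / sqrt(<u_j, u_j>) where u_j is the displayed integer vector. Then <v, e_j> = <v, u_j> / sqrt(<u_j, u_j>), so |<v, e_j>|^2 = <v, u_j>^2 / <u_j, u_j>.
Coefficients: <v, e_1> = 3/sqrt(5), <v, e_2> = 2/sqrt(20).
Square and sum: Σ |<v, e_j>|^2 = 2.
Compute ||v||^2 = v·v = 11.
Deficit = 11 − 2 = 9 ≥ 0, confirming Bessel's inequality. (The deficit equals ||v − Σ <v,e_j> e_j||^2, the squared distance from v to span{e_j}.)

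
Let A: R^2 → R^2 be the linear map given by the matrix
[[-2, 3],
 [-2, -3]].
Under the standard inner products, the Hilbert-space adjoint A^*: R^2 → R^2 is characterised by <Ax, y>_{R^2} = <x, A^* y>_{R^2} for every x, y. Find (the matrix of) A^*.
A^* = A^T =
[[-2, -2],
 [3, -3]]

For real matrices with standard dot products, the defining identity <Ax, y> = <x, A^* y> gives (Ax)^T y = x^T (A^*) y, i.e. x^T A^T y = x^T (A^*) y. Since this holds for all x, y, we must have A^* = A^T. Therefore
A^* =
[[-2, -2],
 [3, -3]].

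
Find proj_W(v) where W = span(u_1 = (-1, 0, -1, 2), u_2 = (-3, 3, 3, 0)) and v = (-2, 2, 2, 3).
proj_W(v) = (-3, 2, 1, 2)

Set up U = [u_1 | ... | u_2] ∈ R^(4×2). The projector onto W = col(U) is P = U (U^T U)^(-1) U^T.
Compute U^T U =
  [6, 0]
  [0, 27],
and U^T v = (6, 18).
Solve U^T U · c = U^T v for the coefficients: c = (1, 2/3). The projection is proj_W(v) = U c.
Check: (v - proj_W(v)) · u_1 = 0  (should be 0).
Check: (v - proj_W(v)) · u_2 = 0  (should be 0).
Result: proj_W(v) = (-3, 2, 1, 2).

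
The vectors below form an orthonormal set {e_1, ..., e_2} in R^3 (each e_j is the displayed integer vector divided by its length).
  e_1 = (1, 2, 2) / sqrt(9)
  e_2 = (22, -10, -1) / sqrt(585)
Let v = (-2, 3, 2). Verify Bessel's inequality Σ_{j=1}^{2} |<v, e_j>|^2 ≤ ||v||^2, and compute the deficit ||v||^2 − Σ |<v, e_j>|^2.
Σ |<v, e_j>|^2 = 1104/65; ||v||^2 = 17; deficit = 1/65

Write each e_j = u_j / sqrt(<u_j, u_j>) where u_j is the displayed integer vector. Then <v, e_j> = <v, u_j> / sqrt(<u_j, u_j>), so |<v, e_j>|^2 = <v, u_j>^2 / <u_j, u_j>.
Coefficients: <v, e_1> = 8/sqrt(9), <v, e_2> = -76/sqrt(585).
Square and sum: Σ |<v, e_j>|^2 = 1104/65.
Compute ||v||^2 = v·v = 17.
Deficit = 17 − 1104/65 = 1/65 ≥ 0, confirming Bessel's inequality. (The deficit equals ||v − Σ <v,e_j> e_j||^2, the squared distance from v to span{e_j}.)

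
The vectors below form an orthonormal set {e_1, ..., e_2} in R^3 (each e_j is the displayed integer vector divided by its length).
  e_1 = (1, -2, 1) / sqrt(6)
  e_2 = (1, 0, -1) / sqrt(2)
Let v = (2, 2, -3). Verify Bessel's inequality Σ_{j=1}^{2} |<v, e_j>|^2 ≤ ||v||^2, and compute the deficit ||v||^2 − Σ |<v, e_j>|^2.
Σ |<v, e_j>|^2 = 50/3; ||v||^2 = 17; deficit = 1/3

Write each e_j = u_j / sqrt(<u_j, u_j>) where u_j is the displayed integer vector. Then <v, e_j> = <v, u_j> / sqrt(<u_j, u_j>), so |<v, e_j>|^2 = <v, u_j>^2 / <u_j, u_j>.
Coefficients: <v, e_1> = -5/sqrt(6), <v, e_2> = 5/sqrt(2).
Square and sum: Σ |<v, e_j>|^2 = 50/3.
Compute ||v||^2 = v·v = 17.
Deficit = 17 − 50/3 = 1/3 ≥ 0, confirming Bessel's inequality. (The deficit equals ||v − Σ <v,e_j> e_j||^2, the squared distance from v to span{e_j}.)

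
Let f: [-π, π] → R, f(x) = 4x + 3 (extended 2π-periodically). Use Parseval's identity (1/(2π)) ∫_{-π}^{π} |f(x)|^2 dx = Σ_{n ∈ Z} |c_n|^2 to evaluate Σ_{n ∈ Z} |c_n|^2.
Σ |c_n|^2 = 16π^2/3 + 9

Expand and integrate term by term over [-π, π]:
  ∫ (4x)^2 dx = 16·(2π^3/3); ∫ 2·4·(3)·x dx = 0 (odd integrand); ∫ 3^2 dx = 9·2π.
So (1/(2π)) ∫_{-π}^{π} (4x + 3)^2 dx = 16π^2/3 + 9 = 16π^2/3 + 9.
Parseval ⇒ Σ |c_n|^2 = 16π^2/3 + 9.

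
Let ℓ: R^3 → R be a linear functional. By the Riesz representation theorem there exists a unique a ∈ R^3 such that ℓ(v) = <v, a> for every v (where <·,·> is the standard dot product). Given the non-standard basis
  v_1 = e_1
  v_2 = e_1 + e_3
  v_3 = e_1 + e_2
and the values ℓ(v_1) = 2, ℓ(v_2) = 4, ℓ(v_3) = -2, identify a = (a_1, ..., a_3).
a = (2, -4, 2)

Write a = (a_1, ..., a_3) in the standard basis. For each basis vector v_i, ℓ(v_i) = <v_i, a> is a linear equation in the a_j's. Collect the n equations into a matrix system V a = ℓ, where row i of V is v_i (expressed in the standard basis). Since V is invertible (lower-triangular with 1s on the diagonal, up to permutation), solve by back-substitution:
  V =
[[1, 0, 0],
 [1, 0, 1],
 [1, 1, 0]]
  V a = (2, 4, -2)
Solving gives a = (2, -4, 2).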